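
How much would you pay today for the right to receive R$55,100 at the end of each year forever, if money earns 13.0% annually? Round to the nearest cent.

R$423,846.15

PV = PMT / i = 55100 / 0.13 = 423,846.1538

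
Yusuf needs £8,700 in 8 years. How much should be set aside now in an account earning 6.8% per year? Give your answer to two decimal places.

£5,139.84

PV = 8,700 / (1 + 0.068)^8 = 8,700 / 1.692661 = 5,139.8356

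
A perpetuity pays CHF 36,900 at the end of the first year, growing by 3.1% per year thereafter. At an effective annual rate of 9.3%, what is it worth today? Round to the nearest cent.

PV = PMT / (i − g) = 36900 / (0.093 − 0.031) = 36900 / 0.062000 = 595,161.2903

CHF 595,161.29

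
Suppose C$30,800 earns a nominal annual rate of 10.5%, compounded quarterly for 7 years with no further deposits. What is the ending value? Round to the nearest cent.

i = 0.105/4 = 0.02625 per quarter; n = 7·4 = 28.
FV = PV·(1+i)^n = 30,800 × 2.065802 = 63,626.7119

C$63,626.71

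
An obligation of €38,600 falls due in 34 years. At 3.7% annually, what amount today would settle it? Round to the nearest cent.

€11,223.02

Discount factor = (1+0.037)^(−34) = 0.290752; PV = 38,600 × 0.290752 = 11,223.0161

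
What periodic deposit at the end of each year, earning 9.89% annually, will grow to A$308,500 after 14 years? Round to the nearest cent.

A$11,116.30

PMT = 308500 / ( [(1+0.0989)^14 − 1] / 0.0989 ) = 308500 / 27.752048 = 11,116.2967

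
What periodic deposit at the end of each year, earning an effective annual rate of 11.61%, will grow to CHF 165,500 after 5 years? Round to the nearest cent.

CHF 26,254.01

FV-annuity factor = 6.303798; PMT = 165500 / 6.303798 = 26,254.0119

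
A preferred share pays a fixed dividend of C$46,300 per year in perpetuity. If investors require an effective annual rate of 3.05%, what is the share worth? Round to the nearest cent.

C$1,518,032.79

PV = PMT / i = 46300 / 0.0305 = 1,518,032.7869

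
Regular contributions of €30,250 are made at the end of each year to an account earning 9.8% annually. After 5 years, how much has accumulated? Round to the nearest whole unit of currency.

FV = PMT · [(1+i)^n − 1] / i = 30250 · 6.080838 = 183,945.3555

€183,945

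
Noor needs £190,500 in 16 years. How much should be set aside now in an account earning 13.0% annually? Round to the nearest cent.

Discount factor = (1+0.13)^(−16) = 0.141496; PV = 190,500 × 0.141496 = 26,955.0340

£26,955.03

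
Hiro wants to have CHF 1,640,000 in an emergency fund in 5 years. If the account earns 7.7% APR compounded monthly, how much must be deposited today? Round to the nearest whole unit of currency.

With 12 periods per year: i = 0.00641667, n = 60.
PV = 1,640,000 / (1 + 0.00641667)^60 = 1,640,000 / 1.467808 = 1,117,312.4367

CHF 1,117,312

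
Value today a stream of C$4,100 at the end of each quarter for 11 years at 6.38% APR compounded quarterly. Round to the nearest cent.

C$128,926.35

With 4 periods per year: i = 0.01595, n = 44.
PV = 4100 × [1 − (1+0.01595)^(−44)] / 0.01595 = 4100 × 31.445452 = 128,926.3545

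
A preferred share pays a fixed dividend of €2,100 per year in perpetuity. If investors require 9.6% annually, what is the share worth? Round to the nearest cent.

€21,875.00

PV = C/r = 2100/0.096 = 21,875.0000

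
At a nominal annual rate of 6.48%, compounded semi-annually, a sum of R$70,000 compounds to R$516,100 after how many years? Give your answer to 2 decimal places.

Periodic rate i = 0.0648/2 = 0.0324.
n = ln(516100/70000) / ln(1+0.0324) = ln(7.37286) / 0.031886 = 62.6543 half-years
= 62.6543/2 years

31.33 years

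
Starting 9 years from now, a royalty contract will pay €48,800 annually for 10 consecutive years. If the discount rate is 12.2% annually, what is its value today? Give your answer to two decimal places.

€108,891.90

Value one period before first payment (t=8): 48800 × [1 − (1+0.122)^(−10)] / 0.122 = 48800 × 5.604264 = 273,488.0872
Discount back 8 years: 273,488.0872 × (1+0.122)^(−8) = 273,488.0872 × 0.398160 = 108,891.8957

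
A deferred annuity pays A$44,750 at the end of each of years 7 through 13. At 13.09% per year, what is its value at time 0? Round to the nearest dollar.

Value one period before first payment (t=6): 44750 × [1 − (1+0.1309)^(−7)] / 0.1309 = 44750 × 4.410249 = 197,358.6556
Discount back 6 years: 197,358.6556 × (1+0.1309)^(−6) = 197,358.6556 × 0.478030 = 94,343.2762

A$94,343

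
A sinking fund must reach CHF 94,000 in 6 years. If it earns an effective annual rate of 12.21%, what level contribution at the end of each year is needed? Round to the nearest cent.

CHF 11,521.96

FV-annuity factor = 8.158334; PMT = 94000 / 8.158334 = 11,521.9607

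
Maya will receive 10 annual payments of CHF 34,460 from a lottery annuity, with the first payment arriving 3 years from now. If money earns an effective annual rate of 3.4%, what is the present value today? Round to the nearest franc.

Value one period before first payment (t=2): 34460 × [1 − (1+0.034)^(−10)] / 0.034 = 34460 × 8.358682 = 288,040.1837
Discount back 2 years: 288,040.1837 × (1+0.034)^(−2) = 288,040.1837 × 0.935317 = 269,408.9391

CHF 269,409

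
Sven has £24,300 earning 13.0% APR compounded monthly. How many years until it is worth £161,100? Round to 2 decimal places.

14.63 years

Periodic rate i = 0.13/12 = 0.0108333.
n = ln(161100/24300) / ln(1+0.0108333) = ln(6.62963) / 0.010775 = 175.5486 months
= 175.5486/12 years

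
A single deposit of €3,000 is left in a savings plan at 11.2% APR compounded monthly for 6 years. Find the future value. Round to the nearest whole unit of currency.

€5,856

With 12 periods per year: i = 0.00933333, n = 72.
3,000 × (1+0.00933333)^72 = 3,000 × 1.952056 = 5,856.1692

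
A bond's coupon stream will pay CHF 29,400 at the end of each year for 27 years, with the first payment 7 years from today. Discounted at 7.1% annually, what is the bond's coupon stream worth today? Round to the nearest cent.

CHF 231,323.54

PV at t=6 (ordinary 27-year annuity): 29400 × a(27|0.071) = 29400 × 11.874336 = 349,105.4703
Discount back 6 years: 349,105.4703 × (1+0.071)^(−6) = 349,105.4703 × 0.662618 = 231,323.5396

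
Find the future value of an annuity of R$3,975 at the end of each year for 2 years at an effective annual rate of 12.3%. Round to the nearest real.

Accumulation factor s(2|0.123) = 2.123000; FV = 3975 × 2.123000 = 8,438.9250

R$8,439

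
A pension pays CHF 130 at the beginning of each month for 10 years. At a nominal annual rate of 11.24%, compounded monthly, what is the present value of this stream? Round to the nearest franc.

CHF 9,433

Periodic rate i = 0.1124/12 = 0.00936667; n = 10 × 12 = 120 periods.
Annuity factor a(120|0.00936667) × (1+i) = 72.557820; PV = 130 × 72.557820 = 9,432.5166
(Beginning-of-period payments → annuity-due factor ×(1+i).)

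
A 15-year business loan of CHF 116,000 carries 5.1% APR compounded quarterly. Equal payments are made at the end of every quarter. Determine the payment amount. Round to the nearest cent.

CHF 2,777.93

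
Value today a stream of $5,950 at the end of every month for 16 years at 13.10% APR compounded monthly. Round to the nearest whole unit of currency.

Periodic rate i = 0.131/12 = 0.0109167; n = 16 × 12 = 192 periods.
PV = PMT · [1 − (1+i)^(−n)] / i = 5950 · 80.212064 = 477,261.7779

$477,262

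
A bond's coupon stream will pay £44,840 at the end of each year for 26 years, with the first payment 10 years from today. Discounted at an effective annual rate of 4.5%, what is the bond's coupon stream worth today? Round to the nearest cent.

Value one period before first payment (t=9): 44840 × [1 − (1+0.045)^(−26)] / 0.045 = 44840 × 15.146611 = 679,174.0573
PV₀ = 679,174.0573 / (1+0.045)^9 = 679,174.0573 / 1.486095 = 457,019.2304

£457,019.23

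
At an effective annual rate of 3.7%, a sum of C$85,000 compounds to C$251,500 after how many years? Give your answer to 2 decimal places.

29.86 years

n = ln(251500/85000) / ln(1+0.037) = ln(2.95882) / 0.036332 = 29.8578 years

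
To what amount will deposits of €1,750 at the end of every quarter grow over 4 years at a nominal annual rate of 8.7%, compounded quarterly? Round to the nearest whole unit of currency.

€33,066

Periodic rate i = 0.087/4 = 0.02175; n = 4 × 4 = 16 periods.
FV = 1750 × [(1+0.02175)^16 − 1] / 0.02175 = 1750 × 18.894659 = 33,065.6531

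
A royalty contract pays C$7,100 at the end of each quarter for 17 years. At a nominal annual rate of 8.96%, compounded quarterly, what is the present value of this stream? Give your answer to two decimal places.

Periodic rate i = 0.0896/4 = 0.0224; n = 17 × 4 = 68 periods.
PV = 7100 × [1 − (1+0.0224)^(−68)] / 0.0224 = 7100 × 34.745145 = 246,690.5316

C$246,690.53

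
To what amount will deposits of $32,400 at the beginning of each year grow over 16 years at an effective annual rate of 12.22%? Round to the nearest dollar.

$1,584,672

FV = PMT · [(1+i)^n − 1] / i × (1+i) = 32400 · 48.909625 = 1,584,671.8463
(Beginning-of-period payments → annuity-due factor ×(1+i).)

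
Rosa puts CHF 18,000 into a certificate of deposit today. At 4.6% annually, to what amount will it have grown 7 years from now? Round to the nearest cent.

CHF 24,660.07

18,000 × (1+0.046)^7 = 18,000 × 1.370004 = 24,660.0695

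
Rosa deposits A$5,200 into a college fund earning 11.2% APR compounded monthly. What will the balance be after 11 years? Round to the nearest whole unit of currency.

With 12 periods per year: i = 0.00933333, n = 132.
FV = PV·(1+i)^n = 5,200 × 3.408547 = 17,724.4460

A$17,724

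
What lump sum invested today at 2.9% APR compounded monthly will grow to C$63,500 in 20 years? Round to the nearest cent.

C$35,578.43

Periodic rate i = 0.029/12 = 0.00241667; n = 20 × 12 = 240 periods.
PV = 63,500 / (1 + 0.00241667)^240 = 63,500 / 1.784789 = 35,578.4320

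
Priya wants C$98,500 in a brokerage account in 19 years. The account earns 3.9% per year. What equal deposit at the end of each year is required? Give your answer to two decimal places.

C$3,594.59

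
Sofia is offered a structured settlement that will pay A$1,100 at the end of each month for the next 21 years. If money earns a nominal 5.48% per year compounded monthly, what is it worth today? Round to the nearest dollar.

With 12 periods per year: i = 0.00456667, n = 252.
PV = 1100 × [1 − (1+0.00456667)^(−252)] / 0.00456667 = 1100 × 149.515298 = 164,466.8275

A$164,467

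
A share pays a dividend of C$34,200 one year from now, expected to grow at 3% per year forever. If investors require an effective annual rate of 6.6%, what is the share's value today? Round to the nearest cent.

PV = PMT / (i − g) = 34200 / (0.066 − 0.03) = 34200 / 0.036000 = 950,000.0000

C$950,000.00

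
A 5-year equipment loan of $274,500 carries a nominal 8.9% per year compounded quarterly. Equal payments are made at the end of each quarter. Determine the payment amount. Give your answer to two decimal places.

With 4 periods per year: i = 0.02225, n = 20.
Annuity-PV factor = 16.001883; PMT = 274500 / 16.001883 = 17,154.2314

$17,154.23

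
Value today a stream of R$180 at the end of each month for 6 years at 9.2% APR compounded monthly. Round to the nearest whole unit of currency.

R$9,931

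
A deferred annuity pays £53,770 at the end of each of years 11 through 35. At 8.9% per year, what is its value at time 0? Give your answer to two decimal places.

£226,994.27

Value one period before first payment (t=10): 53770 × [1 − (1+0.089)^(−25)] / 0.089 = 53770 × 9.902701 = 532,468.2186
PV₀ = 532,468.2186 / (1+0.089)^10 = 532,468.2186 / 2.345734 = 226,994.2696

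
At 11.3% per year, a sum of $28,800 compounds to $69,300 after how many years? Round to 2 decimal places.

(1+i)^n = 69300/28800 = 2.40625, so n = ln 2.40625 / ln 1.113 = 8.2017 years

8.20 years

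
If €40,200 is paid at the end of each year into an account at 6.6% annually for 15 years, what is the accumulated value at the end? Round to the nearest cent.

€979,602.84

FV = 40200 × [(1+0.066)^15 − 1] / 0.066 = 40200 × 24.368230 = 979,602.8442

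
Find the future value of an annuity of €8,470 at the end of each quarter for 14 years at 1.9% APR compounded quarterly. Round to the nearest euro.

€541,926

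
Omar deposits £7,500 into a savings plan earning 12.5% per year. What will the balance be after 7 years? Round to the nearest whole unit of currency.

FV = PV·(1+i)^n = 7,500 × 2.280697 = 17,105.2301

£17,105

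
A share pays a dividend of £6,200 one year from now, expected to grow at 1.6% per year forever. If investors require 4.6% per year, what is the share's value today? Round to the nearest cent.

PV = PMT / (i − g) = 6200 / (0.046 − 0.016) = 6200 / 0.030000 = 206,666.6667

£206,666.67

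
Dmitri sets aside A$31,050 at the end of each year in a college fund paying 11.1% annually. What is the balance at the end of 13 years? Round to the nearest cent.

A$819,330.24

FV = PMT · [(1+i)^n − 1] / i = 31050 · 26.387447 = 819,330.2445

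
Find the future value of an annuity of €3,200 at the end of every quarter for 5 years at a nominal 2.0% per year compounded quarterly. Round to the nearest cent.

€67,133.17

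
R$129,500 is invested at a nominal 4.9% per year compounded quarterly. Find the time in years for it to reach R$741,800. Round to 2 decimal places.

35.84 years

Periodic rate i = 0.049/4 = 0.01225.
n = ln(741800/129500) / ln(1+0.01225) = ln(5.72819) / 0.012176 = 143.3525 quarters
= 143.3525/4 years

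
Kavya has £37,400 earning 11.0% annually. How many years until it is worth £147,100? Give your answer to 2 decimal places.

13.12 years

(1+i)^n = 147100/37400 = 3.93316, so n = ln 3.93316 / ln 1.11 = 13.1223 years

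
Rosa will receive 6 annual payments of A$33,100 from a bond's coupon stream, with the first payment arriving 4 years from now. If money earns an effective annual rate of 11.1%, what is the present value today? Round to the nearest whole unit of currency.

A$101,820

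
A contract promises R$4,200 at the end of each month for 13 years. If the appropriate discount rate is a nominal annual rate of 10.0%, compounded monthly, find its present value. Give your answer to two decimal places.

R$365,902.08

i = 0.1/12 = 0.00833333 per month; n = 13·12 = 156.
PV = 4200 × [1 − (1+0.00833333)^(−156)] / 0.00833333 = 4200 × 87.119542 = 365,902.0758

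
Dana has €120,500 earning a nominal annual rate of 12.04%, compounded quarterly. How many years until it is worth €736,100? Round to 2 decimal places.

15.26 years

Periodic rate i = 0.1204/4 = 0.0301.
(1+i)^n = 736100/120500 = 6.10871, so n = ln 6.10871 / ln 1.0301 = 61.0238 quarters
= 61.0238/4 years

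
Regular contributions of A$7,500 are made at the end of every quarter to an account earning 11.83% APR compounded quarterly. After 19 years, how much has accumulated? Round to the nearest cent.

i = 0.1183/4 = 0.029575 per quarter; n = 19·4 = 76.
FV = 7500 × [(1+0.029575)^76 − 1] / 0.029575 = 7500 × 275.988345 = 2,069,912.5891

A$2,069,912.59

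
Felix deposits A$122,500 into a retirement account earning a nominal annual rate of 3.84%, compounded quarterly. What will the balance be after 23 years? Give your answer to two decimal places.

With 4 periods per year: i = 0.0096, n = 92.
FV = PV·(1+i)^n = 122,500 × 2.408460 = 295,036.3615

A$295,036.36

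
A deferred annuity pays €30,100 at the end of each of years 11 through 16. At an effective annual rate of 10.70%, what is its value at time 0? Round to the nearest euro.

PV at t=10 (ordinary 6-year annuity): 30100 × a(6|0.107) = 30100 × 4.267352 = 128,447.3069
Discount back 10 years: 128,447.3069 × (1+0.107)^(−10) = 128,447.3069 × 0.361846 = 46,478.1458

€46,478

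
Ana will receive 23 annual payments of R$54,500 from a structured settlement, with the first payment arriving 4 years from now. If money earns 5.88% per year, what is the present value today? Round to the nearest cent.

R$571,042.70

PV at t=3 (ordinary 23-year annuity): 54500 × a(23|0.0588) = 54500 × 12.436950 = 677,813.7637
PV₀ = 677,813.7637 / (1+0.0588)^3 = 677,813.7637 / 1.186976 = 571,042.7019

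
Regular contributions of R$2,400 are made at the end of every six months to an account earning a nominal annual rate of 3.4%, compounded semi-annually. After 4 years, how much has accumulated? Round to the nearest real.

R$20,382

With 2 periods per year: i = 0.017, n = 8.
FV = 2400 × [(1+0.017)^8 − 1] / 0.017 = 2400 × 8.492533 = 20,382.0783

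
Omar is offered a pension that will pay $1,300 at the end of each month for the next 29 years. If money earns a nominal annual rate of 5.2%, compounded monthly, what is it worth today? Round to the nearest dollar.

With 12 periods per year: i = 0.00433333, n = 348.
Annuity factor a(348|0.00433333) = 179.521254; PV = 1300 × 179.521254 = 233,377.6305

$233,378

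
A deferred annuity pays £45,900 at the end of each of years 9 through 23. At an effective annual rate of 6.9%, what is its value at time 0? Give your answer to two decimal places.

PV at t=8 (ordinary 15-year annuity): 45900 × a(15|0.069) = 45900 × 9.165721 = 420,706.6082
PV₀ = 420,706.6082 / (1+0.069)^8 = 420,706.6082 / 1.705382 = 246,693.4917

£246,693.49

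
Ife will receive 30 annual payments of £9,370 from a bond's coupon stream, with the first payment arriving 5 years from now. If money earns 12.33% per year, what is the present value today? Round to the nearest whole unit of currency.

£46,272

PV at t=4 (ordinary 30-year annuity): 9370 × a(30|0.1233) = 9370 × 7.862464 = 73,671.2897
PV₀ = 73,671.2897 / (1+0.1233)^4 = 73,671.2897 / 1.592147 = 46,271.6767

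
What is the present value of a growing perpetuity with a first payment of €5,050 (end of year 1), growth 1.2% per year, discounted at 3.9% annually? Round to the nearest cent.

PV = D₁/(r − g) = 5050/(0.039 − 0.012) = 187,037.0370

€187,037.04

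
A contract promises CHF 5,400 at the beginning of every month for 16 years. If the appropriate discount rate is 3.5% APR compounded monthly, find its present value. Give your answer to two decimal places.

CHF 795,326.40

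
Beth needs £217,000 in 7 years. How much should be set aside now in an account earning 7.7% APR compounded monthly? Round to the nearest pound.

£126,801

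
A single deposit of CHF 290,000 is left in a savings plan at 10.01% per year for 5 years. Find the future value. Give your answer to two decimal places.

CHF 467,260.23

FV = 290,000 × (1 + 0.1001)^5 = 467,260.2331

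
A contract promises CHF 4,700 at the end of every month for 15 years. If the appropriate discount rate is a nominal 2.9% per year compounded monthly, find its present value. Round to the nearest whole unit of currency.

CHF 685,349

Periodic rate i = 0.029/12 = 0.00241667; n = 15 × 12 = 180 periods.
PV = 4700 × [1 − (1+0.00241667)^(−180)] / 0.00241667 = 4700 × 145.818858 = 685,348.6305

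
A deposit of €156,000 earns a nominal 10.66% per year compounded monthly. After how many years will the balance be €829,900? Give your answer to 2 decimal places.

15.75 years

Periodic rate i = 0.1066/12 = 0.00888333.
n = ln(829900/156000) / ln(1+0.00888333) = ln(5.31987) / 0.008844 = 188.9901 months
= 188.9901/12 years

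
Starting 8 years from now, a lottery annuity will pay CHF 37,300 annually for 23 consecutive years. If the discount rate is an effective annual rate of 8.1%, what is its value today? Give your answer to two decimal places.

PV at t=7 (ordinary 23-year annuity): 37300 × a(23|0.081) = 37300 × 10.287306 = 383,716.5242
PV₀ = 383,716.5242 / (1+0.081)^7 = 383,716.5242 / 1.724963 = 222,449.0955

CHF 222,449.10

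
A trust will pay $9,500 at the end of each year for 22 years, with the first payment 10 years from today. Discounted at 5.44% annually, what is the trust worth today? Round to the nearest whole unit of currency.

Value one period before first payment (t=9): 9500 × [1 − (1+0.0544)^(−22)] / 0.0544 = 9500 × 12.650667 = 120,181.3396
PV₀ = 120,181.3396 / (1+0.0544)^9 = 120,181.3396 / 1.610826 = 74,608.5269

$74,609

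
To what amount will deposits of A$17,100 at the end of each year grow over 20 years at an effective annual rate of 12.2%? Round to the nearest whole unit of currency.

FV = 17100 × [(1+0.122)^20 − 1] / 0.122 = 17100 × 73.743533 = 1,261,014.4150

A$1,261,014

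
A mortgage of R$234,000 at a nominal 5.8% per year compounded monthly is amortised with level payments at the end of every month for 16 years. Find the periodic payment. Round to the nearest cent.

With 12 periods per year: i = 0.00483333, n = 192.
Annuity-PV factor = 124.918268; PMT = 234000 / 124.918268 = 1,873.2248

R$1,873.22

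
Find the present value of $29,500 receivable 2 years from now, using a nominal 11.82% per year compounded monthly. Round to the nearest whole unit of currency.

With 12 periods per year: i = 0.00985, n = 24.
PV = FV·(1+i)^(−n) = 29,500 × 0.790379 = 23,316.1661

$23,316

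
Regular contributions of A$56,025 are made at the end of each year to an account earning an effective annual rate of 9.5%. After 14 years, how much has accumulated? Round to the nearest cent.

FV = 56025 × [(1+0.095)^14 − 1] / 0.095 = 56025 × 26.977380 = 1,511,407.6948

A$1,511,407.69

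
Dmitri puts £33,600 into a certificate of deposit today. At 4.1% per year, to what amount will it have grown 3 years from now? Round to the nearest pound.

33,600 × (1+0.041)^3 = 33,600 × 1.128112 = 37,904.5605

£37,905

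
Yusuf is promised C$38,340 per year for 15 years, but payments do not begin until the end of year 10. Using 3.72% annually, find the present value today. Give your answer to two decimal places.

C$312,949.82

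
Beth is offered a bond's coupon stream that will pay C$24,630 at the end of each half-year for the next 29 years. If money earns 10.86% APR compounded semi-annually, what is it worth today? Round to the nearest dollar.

C$432,469

With 2 periods per year: i = 0.0543, n = 58.
PV = 24630 × [1 − (1+0.0543)^(−58)] / 0.0543 = 24630 × 17.558623 = 432,468.8895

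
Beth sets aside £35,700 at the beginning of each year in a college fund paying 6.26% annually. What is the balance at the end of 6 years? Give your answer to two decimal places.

Accumulation factor s(6|0.0626) × (1+i) = 7.460672; FV = 35700 × 7.460672 = 266,345.9862
Payments are at the start of each period, so multiply by (1+i).

£266,345.99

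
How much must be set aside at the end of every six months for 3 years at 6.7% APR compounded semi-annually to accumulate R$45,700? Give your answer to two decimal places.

R$7,003.28

With 2 periods per year: i = 0.0335, n = 6.
PMT = 45700 / ( [(1+0.0335)^6 − 1] / 0.0335 ) = 45700 / 6.525517 = 7,003.2770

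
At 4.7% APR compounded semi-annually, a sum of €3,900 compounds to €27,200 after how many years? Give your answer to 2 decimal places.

41.81 years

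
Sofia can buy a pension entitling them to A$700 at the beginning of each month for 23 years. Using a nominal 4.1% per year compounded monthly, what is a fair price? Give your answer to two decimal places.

A$125,385.30

Periodic rate i = 0.041/12 = 0.00341667; n = 23 × 12 = 276 periods.
PV = PMT · [1 − (1+i)^(−n)] / i × (1+i) = 700 · 179.121861 = 125,385.3030
(Beginning-of-period payments → annuity-due factor ×(1+i).)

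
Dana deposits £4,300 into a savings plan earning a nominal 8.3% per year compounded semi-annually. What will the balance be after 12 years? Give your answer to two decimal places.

With 2 periods per year: i = 0.0415, n = 24.
FV = 4,300 × (1 + 0.0415)^24 = 11,410.1417

£11,410.14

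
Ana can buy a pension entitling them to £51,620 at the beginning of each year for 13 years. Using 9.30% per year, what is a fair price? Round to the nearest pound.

£415,735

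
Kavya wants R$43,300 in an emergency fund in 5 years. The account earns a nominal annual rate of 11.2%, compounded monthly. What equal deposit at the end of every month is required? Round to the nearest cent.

Periodic rate i = 0.112/12 = 0.00933333; n = 5 × 12 = 60 periods.
PMT = 43300 / ( [(1+0.00933333)^60 − 1] / 0.00933333 ) = 43300 / 79.942669 = 541.6382

R$541.64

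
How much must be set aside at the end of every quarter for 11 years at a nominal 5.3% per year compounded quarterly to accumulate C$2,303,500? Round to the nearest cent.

With 4 periods per year: i = 0.01325, n = 44.
FV-annuity factor = 59.212011; PMT = 2.3035e+06 / 59.212011 = 38,902.5801

C$38,902.58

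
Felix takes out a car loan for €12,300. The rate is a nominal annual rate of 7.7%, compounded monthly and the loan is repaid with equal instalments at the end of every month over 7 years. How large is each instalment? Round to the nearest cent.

With 12 periods per year: i = 0.00641667, n = 84.
PMT = 12300 / ( [1 − (1+0.00641667)^(−84)] / 0.00641667 ) = 12300 / 64.778710 = 189.8772

€189.88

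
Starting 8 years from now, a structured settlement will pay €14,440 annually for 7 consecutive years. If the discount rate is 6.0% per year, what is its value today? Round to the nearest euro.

€53,610

PV at t=7 (ordinary 7-year annuity): 14440 × a(7|0.06) = 14440 × 5.582381 = 80,609.5880
Discount back 7 years: 80,609.5880 × (1+0.06)^(−7) = 80,609.5880 × 0.665057 = 53,609.9799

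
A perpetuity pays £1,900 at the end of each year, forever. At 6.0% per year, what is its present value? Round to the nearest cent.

£31,666.67

PV = C/r = 1900/0.06 = 31,666.6667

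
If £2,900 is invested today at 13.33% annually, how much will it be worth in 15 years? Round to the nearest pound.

£18,948

2,900 × (1+0.1333)^15 = 2,900 × 6.533913 = 18,948.3470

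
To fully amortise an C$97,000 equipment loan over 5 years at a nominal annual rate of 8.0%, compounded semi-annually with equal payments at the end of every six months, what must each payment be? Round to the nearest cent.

With 2 periods per year: i = 0.04, n = 10.
PMT = 97000 / ( [1 − (1+0.04)^(−10)] / 0.04 ) = 97000 / 8.110896 = 11,959.2216

C$11,959.22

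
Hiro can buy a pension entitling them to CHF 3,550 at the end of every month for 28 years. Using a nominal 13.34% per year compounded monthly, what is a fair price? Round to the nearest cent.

CHF 311,559.47

i = 0.1334/12 = 0.0111167 per month; n = 28·12 = 336.
PV = 3550 × [1 − (1+0.0111167)^(−336)] / 0.0111167 = 3550 × 87.763232 = 311,559.4744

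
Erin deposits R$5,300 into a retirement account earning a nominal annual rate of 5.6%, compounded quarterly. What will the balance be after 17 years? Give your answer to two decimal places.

With 4 periods per year: i = 0.014, n = 68.
5,300 × (1+0.014)^68 = 5,300 × 2.573836 = 13,641.3330

R$13,641.33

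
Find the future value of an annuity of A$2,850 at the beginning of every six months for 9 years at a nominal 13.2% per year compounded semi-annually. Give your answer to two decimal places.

With 2 periods per year: i = 0.066, n = 18.
FV = 2850 × [(1+0.066)^18 − 1] / 0.066 × (1+i) = 2850 × 34.880528 = 99,409.5039
(Beginning-of-period payments → annuity-due factor ×(1+i).)

A$99,409.50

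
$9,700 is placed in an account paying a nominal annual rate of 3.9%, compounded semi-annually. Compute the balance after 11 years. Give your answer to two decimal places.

i = 0.039/2 = 0.0195 per half-year; n = 11·2 = 22.
FV = 9,700 × (1 + 0.0195)^22 = 14,835.1109

$14,835.11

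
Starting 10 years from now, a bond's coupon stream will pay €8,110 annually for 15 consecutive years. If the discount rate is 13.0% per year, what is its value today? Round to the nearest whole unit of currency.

€17,446

Value one period before first payment (t=9): 8110 × [1 − (1+0.13)^(−15)] / 0.13 = 8110 × 6.462379 = 52,409.8923
PV₀ = 52,409.8923 / (1+0.13)^9 = 52,409.8923 / 3.004042 = 17,446.4583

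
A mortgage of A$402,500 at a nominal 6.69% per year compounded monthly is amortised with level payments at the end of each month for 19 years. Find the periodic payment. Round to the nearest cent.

A$3,123.15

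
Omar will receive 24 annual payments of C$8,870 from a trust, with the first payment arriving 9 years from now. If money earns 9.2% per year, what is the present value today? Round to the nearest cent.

Value one period before first payment (t=8): 8870 × [1 − (1+0.092)^(−24)] / 0.092 = 8870 × 9.554737 = 84,750.5216
PV₀ = 84,750.5216 / (1+0.092)^8 = 84,750.5216 / 2.022000 = 41,914.2088

C$41,914.21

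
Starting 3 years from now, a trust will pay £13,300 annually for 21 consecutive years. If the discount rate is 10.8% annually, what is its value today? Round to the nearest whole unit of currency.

£88,669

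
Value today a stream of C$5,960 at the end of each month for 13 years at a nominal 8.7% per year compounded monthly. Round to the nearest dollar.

C$555,694

Periodic rate i = 0.087/12 = 0.00725; n = 13 × 12 = 156 periods.
PV = PMT · [1 − (1+i)^(−n)] / i = 5960 · 93.237271 = 555,694.1342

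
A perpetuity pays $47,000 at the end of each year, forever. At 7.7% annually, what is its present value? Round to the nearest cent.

PV = PMT / i = 47000 / 0.077 = 610,389.6104

$610,389.61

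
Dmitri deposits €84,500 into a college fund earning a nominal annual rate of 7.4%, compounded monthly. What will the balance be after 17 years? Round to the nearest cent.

i = 0.074/12 = 0.00616667 per month; n = 17·12 = 204.
FV = 84,500 × (1 + 0.00616667)^204 = 296,156.6609

€296,156.66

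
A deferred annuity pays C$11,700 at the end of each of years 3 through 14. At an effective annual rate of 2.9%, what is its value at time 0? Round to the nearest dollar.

C$110,649

PV at t=2 (ordinary 12-year annuity): 11700 × a(12|0.029) = 11700 × 10.013686 = 117,160.1294
PV₀ = 117,160.1294 / (1+0.029)^2 = 117,160.1294 / 1.058841 = 110,649.4077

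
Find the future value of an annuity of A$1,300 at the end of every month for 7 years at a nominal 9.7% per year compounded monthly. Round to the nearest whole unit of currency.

A$155,442

Periodic rate i = 0.097/12 = 0.00808333; n = 7 × 12 = 84 periods.
FV = PMT · [(1+i)^n − 1] / i = 1300 · 119.570683 = 155,441.8874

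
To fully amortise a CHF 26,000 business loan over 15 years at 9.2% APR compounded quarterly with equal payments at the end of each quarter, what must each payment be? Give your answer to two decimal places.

CHF 803.27

i = 0.092/4 = 0.023 per quarter; n = 15·4 = 60.
Annuity-PV factor = 32.367747; PMT = 26000 / 32.367747 = 803.2688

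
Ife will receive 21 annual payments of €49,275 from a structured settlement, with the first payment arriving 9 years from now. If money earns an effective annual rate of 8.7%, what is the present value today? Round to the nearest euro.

Value one period before first payment (t=8): 49275 × [1 − (1+0.087)^(−21)] / 0.087 = 49275 × 9.500551 = 468,139.6269
Discount back 8 years: 468,139.6269 × (1+0.087)^(−8) = 468,139.6269 × 0.513055 = 240,181.2230

€240,181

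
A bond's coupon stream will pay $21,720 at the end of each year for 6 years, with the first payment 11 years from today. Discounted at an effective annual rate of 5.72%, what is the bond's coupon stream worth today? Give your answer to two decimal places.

Value one period before first payment (t=10): 21720 × [1 − (1+0.0572)^(−6)] / 0.0572 = 21720 × 4.960882 = 107,750.3648
Discount back 10 years: 107,750.3648 × (1+0.0572)^(−10) = 107,750.3648 × 0.573361 = 61,779.9005

$61,779.90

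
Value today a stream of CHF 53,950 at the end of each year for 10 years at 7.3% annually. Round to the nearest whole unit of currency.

CHF 373,723

PV = 53950 × [1 − (1+0.073)^(−10)] / 0.073 = 53950 × 6.927208 = 373,722.8453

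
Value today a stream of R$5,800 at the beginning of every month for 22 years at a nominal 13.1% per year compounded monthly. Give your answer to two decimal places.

Periodic rate i = 0.131/12 = 0.0109167; n = 22 × 12 = 264 periods.
PV = PMT · [1 − (1+i)^(−n)] / i × (1+i) = 5800 · 87.333532 = 506,534.4879
(annuity-due: payments at period start, so ×(1+i).)

R$506,534.49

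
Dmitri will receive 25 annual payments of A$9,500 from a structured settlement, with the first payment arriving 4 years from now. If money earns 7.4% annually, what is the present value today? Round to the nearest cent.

A$86,235.56

PV at t=3 (ordinary 25-year annuity): 9500 × a(25|0.074) = 9500 × 11.245418 = 106,831.4756
Discount back 3 years: 106,831.4756 × (1+0.074)^(−3) = 106,831.4756 × 0.807211 = 86,235.5590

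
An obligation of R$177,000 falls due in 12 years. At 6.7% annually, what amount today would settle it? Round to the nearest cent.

PV = FV·(1+i)^(−n) = 177,000 × 0.459227 = 81,283.0953

R$81,283.10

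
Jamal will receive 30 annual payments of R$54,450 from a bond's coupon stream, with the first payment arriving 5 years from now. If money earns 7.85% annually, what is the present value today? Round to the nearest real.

Value one period before first payment (t=4): 54450 × [1 − (1+0.0785)^(−30)] / 0.0785 = 54450 × 11.419000 = 621,764.5284
Discount back 4 years: 621,764.5284 × (1+0.0785)^(−4) = 621,764.5284 × 0.739128 = 459,563.3051

R$459,563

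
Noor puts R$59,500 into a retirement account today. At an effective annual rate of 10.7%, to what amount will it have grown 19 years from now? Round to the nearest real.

R$410,508

FV = 59,500 × (1 + 0.107)^19 = 410,508.1298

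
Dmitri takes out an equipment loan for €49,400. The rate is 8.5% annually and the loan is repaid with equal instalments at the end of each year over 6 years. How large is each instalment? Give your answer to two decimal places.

€10,848.59

Annuity-PV factor = 4.553587; PMT = 49400 / 4.553587 = 10,848.5899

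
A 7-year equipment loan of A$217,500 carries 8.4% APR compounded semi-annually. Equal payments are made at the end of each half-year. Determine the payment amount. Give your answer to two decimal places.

Periodic rate i = 0.084/2 = 0.042; n = 7 × 2 = 14 periods.
Annuity-PV factor = 10.425009; PMT = 217500 / 10.425009 = 20,863.2921

A$20,863.29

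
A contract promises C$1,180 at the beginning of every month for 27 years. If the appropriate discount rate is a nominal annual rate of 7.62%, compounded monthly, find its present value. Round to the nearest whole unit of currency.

C$162,954

With 12 periods per year: i = 0.00635, n = 324.
PV = 1180 × [1 − (1+0.00635)^(−324)] / 0.00635 × (1+i) = 1180 × 138.096624 = 162,954.0165
Payments are at the start of each period, so multiply by (1+i).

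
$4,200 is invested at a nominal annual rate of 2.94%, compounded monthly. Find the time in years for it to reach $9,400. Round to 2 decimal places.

Periodic rate i = 0.0294/12 = 0.00245.
n = ln(9400/4200) / ln(1+0.00245) = ln(2.23810) / 0.002447 = 329.2292 months
= 329.2292/12 years

27.44 years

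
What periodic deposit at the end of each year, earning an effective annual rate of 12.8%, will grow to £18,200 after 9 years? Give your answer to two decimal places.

£1,190.68

PMT = 18200 / ( [(1+0.128)^9 − 1] / 0.128 ) = 18200 / 15.285370 = 1,190.6810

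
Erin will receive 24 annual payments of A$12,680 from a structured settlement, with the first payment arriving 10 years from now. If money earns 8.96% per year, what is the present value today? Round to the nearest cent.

Value one period before first payment (t=9): 12680 × [1 − (1+0.0896)^(−24)] / 0.0896 = 12680 × 9.737463 = 123,471.0252
Discount back 9 years: 123,471.0252 × (1+0.0896)^(−9) = 123,471.0252 × 0.461951 = 57,037.5947

A$57,037.59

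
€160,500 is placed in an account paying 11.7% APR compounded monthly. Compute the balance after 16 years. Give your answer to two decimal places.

€1,034,038.03

With 12 periods per year: i = 0.00975, n = 192.
160,500 × (1+0.00975)^192 = 160,500 × 6.442605 = 1,034,038.0272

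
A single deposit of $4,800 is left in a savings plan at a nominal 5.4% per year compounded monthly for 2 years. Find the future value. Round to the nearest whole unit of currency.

$5,346

i = 0.054/12 = 0.0045 per month; n = 2·12 = 24.
4,800 × (1+0.0045)^24 = 4,800 × 1.113778 = 5,346.1338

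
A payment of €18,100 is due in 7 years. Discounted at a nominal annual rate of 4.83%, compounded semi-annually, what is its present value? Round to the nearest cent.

€12,959.51

Periodic rate i = 0.0483/2 = 0.02415; n = 7 × 2 = 14 periods.
PV = 18,100 / (1 + 0.02415)^14 = 18,100 / 1.396658 = 12,959.5107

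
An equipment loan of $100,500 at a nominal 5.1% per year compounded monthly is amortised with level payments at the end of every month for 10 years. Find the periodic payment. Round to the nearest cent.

$1,070.88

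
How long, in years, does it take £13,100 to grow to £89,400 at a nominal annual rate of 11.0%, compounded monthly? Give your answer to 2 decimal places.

Periodic rate i = 0.11/12 = 0.00916667.
n = ln(89400/13100) / ln(1+0.00916667) = ln(6.82443) / 0.009125 = 210.4688 months
= 210.4688/12 years

17.54 years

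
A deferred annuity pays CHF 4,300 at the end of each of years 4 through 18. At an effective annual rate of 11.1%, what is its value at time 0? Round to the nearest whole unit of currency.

CHF 22,424

Value one period before first payment (t=3): 4300 × [1 − (1+0.111)^(−15)] / 0.111 = 4300 × 7.151349 = 30,750.8024
Discount back 3 years: 30,750.8024 × (1+0.111)^(−3) = 30,750.8024 × 0.729219 = 22,424.0615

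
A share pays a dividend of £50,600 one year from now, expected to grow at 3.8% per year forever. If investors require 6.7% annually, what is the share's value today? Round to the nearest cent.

PV = PMT / (i − g) = 50600 / (0.067 − 0.038) = 50600 / 0.029000 = 1,744,827.5862

£1,744,827.59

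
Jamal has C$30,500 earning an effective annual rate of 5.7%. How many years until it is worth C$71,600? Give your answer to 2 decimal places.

n = ln(71600/30500) / ln(1+0.057) = ln(2.34754) / 0.055435 = 15.3941 years

15.39 years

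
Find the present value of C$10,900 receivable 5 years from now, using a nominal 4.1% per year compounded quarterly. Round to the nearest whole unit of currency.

i = 0.041/4 = 0.01025 per quarter; n = 5·4 = 20.
Discount factor = (1+0.01025)^(−20) = 0.815498; PV = 10,900 × 0.815498 = 8,888.9265

C$8,889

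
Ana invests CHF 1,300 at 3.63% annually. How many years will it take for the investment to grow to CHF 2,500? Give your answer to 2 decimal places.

18.34 years

n = ln(2500/1300) / ln(1+0.0363) = ln(1.92308) / 0.035657 = 18.3395 years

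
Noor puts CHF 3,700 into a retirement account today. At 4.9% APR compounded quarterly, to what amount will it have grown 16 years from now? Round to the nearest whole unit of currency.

With 4 periods per year: i = 0.01225, n = 64.
3,700 × (1+0.01225)^64 = 3,700 × 2.179808 = 8,065.2901

CHF 8,065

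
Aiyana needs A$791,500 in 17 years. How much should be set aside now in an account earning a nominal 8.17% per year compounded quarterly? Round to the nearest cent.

A$200,141.33

With 4 periods per year: i = 0.020425, n = 68.
PV = FV·(1+i)^(−n) = 791,500 × 0.252863 = 200,141.3348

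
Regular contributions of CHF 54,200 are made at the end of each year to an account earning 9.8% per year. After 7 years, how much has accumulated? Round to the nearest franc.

FV = 54200 × [(1+0.098)^7 − 1] / 0.098 = 54200 × 9.429083 = 511,056.2907

CHF 511,056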